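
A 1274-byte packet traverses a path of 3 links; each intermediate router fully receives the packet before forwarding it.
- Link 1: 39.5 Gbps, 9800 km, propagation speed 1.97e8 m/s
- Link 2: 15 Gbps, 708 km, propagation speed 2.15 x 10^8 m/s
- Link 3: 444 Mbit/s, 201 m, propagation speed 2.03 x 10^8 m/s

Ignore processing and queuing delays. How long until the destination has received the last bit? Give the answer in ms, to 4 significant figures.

L = 1274 × 8 = 10192 bits.
Transmission delays (L/R per hop): 0.000258025, 0.000679467, 0.022955 ms; sum = 0.0238924 ms.
Propagation delays (d/s per hop): 49.7462, 3.29302, 0.000990148 ms; sum = 53.0402 ms.
End-to-end = 53.06 ms.

53.06 ms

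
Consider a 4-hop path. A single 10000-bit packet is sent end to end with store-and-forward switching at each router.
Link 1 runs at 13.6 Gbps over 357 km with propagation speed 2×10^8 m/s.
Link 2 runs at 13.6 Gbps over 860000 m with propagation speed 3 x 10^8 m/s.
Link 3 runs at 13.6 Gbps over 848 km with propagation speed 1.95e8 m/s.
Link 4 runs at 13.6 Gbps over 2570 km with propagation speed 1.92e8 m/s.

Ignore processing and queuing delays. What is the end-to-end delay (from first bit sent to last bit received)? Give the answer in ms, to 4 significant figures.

Transmission delay per hop = L/R = 10000/13600000000 = 0.000735294 ms; 4 hops → 0.00294118 ms.
Propagation delays (d/s per hop): 1.785, 2.86667, 4.34872, 13.3854 ms; sum = 22.3858 ms.
End-to-end = 22.39 ms.

22.39 ms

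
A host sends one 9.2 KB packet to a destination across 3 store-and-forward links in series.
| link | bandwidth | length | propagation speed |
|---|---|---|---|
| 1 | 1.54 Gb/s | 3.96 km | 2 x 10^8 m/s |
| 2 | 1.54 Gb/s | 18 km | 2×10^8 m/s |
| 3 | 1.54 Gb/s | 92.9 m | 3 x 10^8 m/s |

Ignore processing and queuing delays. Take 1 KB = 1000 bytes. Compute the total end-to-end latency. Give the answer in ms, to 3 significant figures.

0.253 ms

L = 73600 bits.
Transmission delay per hop = L/R = 73600/1540000000 = 0.0477922 ms; 3 hops → 0.143377 ms.
Propagation delays (d/s per hop): 0.0198, 0.09, 0.000309667 ms; sum = 0.11011 ms.
End-to-end = 0.253 ms.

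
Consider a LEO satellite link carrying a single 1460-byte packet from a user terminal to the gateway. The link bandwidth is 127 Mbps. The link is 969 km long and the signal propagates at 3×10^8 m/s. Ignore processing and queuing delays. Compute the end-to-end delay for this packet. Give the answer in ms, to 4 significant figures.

3.322 ms

L = 1460 × 8 = 11680 bits.
Transmission delay = L/R = 11680 / 127000000 = 0.0919685 ms.
Propagation delay = d/s = 969000 m / 300000000 m/s = 3.23 ms.
Total = 3.322 ms.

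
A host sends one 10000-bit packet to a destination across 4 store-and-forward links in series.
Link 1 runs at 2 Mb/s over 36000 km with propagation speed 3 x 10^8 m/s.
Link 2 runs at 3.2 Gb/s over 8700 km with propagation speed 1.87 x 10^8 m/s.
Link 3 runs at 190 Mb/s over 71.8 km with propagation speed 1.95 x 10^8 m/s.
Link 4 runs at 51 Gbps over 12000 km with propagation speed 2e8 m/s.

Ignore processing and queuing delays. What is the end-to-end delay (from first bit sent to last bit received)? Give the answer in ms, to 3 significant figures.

232 ms

Transmission delays (L/R per hop): 5, 0.003125, 0.0526316, 0.000196078 ms; sum = 5.05595 ms.
Propagation delays (d/s per hop): 120, 46.5241, 0.368205, 60 ms; sum = 226.892 ms.
End-to-end = 232 ms.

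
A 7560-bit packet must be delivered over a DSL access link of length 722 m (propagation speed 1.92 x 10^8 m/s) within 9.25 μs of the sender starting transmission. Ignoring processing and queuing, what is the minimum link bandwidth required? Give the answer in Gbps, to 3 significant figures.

Propagation delay = 722 / 192000000 = 3.76042 μs.
Transmission budget = 9.25 − 3.76042 = 5.48958 μs.
R ≥ L / t_tx = 7560 bits / 5.48958e-06 s = 1.38 Gbps.

1.38 Gbps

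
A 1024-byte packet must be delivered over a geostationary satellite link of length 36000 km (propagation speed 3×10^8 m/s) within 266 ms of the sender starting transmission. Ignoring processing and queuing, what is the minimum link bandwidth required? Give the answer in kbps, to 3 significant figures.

L = 8192 bits.
Propagation delay = 36000000 / 300000000 = 120 ms.
Transmission budget = 266 − 120 = 146 ms.
R ≥ L / t_tx = 8192 bits / 0.146 s = 56.1 kbps.

56.1 kbps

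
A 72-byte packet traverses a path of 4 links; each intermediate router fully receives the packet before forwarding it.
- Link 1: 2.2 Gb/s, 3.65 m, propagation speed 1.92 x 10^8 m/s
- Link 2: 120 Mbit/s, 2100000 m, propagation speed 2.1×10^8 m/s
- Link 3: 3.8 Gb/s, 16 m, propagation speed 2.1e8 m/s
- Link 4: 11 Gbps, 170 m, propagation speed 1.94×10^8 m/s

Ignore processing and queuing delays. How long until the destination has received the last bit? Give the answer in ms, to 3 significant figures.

L = 72 × 8 = 576 bits.
Transmission delays (L/R per hop): 0.000261818, 0.0048, 0.000151579, 5.23636e-05 ms; sum = 0.00526576 ms.
Propagation delays (d/s per hop): 1.90104e-05, 10, 7.61905e-05, 0.000876289 ms; sum = 10.001 ms.
End-to-end = 10.0 ms.

10.0 ms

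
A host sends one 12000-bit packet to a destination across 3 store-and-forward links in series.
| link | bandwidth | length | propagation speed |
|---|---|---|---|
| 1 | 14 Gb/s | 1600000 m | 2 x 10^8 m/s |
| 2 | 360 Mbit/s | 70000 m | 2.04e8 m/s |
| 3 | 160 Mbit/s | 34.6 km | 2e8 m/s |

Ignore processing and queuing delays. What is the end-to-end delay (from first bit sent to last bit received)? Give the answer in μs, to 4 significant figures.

8625 μs

Transmission delays (L/R per hop): 0.857143, 33.3333, 75 μs; sum = 109.19 μs.
Propagation delays (d/s per hop): 8000, 343.137, 173 μs; sum = 8516.14 μs.
End-to-end = 8625 μs.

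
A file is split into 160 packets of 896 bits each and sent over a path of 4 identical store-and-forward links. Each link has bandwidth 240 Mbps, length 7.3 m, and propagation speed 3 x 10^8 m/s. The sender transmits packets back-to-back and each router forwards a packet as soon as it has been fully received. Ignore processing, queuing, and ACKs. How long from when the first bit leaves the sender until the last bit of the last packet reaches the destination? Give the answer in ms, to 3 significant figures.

Per-hop transmission t_tx = L/R = 896/240000000 = 0.00373333 ms.
Per-hop propagation t_prop = 7.3/300000000 = 2.43333e-05 ms.
Pipeline fill: first packet needs 4·t_tx to clear all hops; remaining 159 packets each add one t_tx.
Total = (4+160-1)·t_tx + 4·t_prop = 163·0.00373333 + 4·2.43333e-05 = 0.609 ms.

0.609 ms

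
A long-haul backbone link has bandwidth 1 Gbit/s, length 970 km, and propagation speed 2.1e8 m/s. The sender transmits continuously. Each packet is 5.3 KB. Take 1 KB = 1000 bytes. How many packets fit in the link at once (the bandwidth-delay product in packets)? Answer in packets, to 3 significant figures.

109 packets

Propagation delay = 970000 / 210000000 = 0.00461905 s.
BDP = R × t_prop = 1000000000 × 0.00461905 = 4619050 bits.
In packets of 42400 bits: 109 packets.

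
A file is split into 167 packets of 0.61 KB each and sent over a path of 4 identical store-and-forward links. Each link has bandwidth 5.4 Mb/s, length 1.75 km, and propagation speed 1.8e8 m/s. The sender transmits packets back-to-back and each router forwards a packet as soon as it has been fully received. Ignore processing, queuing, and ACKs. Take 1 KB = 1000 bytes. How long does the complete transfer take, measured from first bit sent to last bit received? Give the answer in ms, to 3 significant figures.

154 ms

Per-hop transmission t_tx = L/R = 4880/5400000 = 0.903704 ms.
Per-hop propagation t_prop = 1750/180000000 = 0.00972222 ms.
Pipeline fill: first packet needs 4·t_tx to clear all hops; remaining 166 packets each add one t_tx.
Total = (4+167-1)·t_tx + 4·t_prop = 170·0.903704 + 4·0.00972222 = 154 ms.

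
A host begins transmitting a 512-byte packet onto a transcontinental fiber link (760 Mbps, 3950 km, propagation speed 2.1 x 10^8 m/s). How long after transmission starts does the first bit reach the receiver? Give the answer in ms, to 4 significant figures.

First bit experiences only propagation delay: d/s = 3950000/210000000 = 18.81 ms.

18.81 ms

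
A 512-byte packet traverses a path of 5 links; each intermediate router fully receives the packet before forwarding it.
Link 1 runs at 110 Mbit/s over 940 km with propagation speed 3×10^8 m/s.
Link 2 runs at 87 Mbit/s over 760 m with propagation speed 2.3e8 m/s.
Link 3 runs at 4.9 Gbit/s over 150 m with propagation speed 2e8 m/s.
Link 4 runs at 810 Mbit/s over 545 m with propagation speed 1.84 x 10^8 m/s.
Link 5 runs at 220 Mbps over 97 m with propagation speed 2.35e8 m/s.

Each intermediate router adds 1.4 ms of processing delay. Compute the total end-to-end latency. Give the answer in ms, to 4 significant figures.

L = 512 × 8 = 4096 bits.
Transmission delays (L/R per hop): 0.0372364, 0.0470805, 0.000835918, 0.00505679, 0.0186182 ms; sum = 0.108828 ms.
Propagation delays (d/s per hop): 3.13333, 0.00330435, 0.00075, 0.00296196, 0.000412766 ms; sum = 3.14076 ms.
Processing at 4 router(s): 4 × 1.4 ms = 5.6 ms.
End-to-end = 8.850 ms.

8.850 ms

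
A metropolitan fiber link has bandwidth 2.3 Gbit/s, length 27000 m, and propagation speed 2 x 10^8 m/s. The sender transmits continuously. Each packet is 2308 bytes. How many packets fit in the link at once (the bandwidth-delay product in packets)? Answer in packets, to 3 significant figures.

Propagation delay = 27000 / 200000000 = 0.000135 s.
BDP = R × t_prop = 2300000000 × 0.000135 = 310500 bits.
In packets of 18464 bits: 16.8 packets.

16.8 packets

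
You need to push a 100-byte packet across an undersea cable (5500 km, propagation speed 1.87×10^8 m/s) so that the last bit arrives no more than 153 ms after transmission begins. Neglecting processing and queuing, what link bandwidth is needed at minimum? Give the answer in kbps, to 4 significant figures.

6.473 kbps

L = 800 bits.
Propagation delay = 5500000 / 187000000 = 29.4118 ms.
Transmission budget = 153 − 29.4118 = 123.588 ms.
R ≥ L / t_tx = 800 bits / 0.123588 s = 6.473 kbps.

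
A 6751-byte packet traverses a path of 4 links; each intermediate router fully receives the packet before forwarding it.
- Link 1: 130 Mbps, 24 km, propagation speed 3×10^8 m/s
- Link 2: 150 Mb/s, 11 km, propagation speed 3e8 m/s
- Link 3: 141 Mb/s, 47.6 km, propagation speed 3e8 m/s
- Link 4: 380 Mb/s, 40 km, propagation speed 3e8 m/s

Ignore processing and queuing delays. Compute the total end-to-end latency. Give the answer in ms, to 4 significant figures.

L = 6751 × 8 = 54008 bits.
Transmission delays (L/R per hop): 0.415446, 0.360053, 0.383035, 0.142126 ms; sum = 1.30066 ms.
Propagation delays (d/s per hop): 0.08, 0.0366667, 0.158667, 0.133333 ms; sum = 0.408667 ms.
End-to-end = 1.709 ms.

1.709 ms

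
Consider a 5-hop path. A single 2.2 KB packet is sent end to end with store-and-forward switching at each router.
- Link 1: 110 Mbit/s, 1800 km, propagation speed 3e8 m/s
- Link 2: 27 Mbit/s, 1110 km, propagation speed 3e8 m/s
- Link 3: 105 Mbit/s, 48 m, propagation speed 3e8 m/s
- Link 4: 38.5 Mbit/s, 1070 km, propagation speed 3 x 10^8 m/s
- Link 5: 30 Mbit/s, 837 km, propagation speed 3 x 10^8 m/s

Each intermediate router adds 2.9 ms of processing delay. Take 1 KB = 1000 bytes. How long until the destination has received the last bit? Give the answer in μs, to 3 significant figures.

L = 17600 bits.
Transmission delays (L/R per hop): 160, 651.852, 167.619, 457.143, 586.667 μs; sum = 2023.28 μs.
Propagation delays (d/s per hop): 6000, 3700, 0.16, 3566.67, 2790 μs; sum = 16056.8 μs.
Processing at 4 router(s): 4 × 2.9 ms = 11600 μs.
End-to-end = 29700 μs.

29700 μs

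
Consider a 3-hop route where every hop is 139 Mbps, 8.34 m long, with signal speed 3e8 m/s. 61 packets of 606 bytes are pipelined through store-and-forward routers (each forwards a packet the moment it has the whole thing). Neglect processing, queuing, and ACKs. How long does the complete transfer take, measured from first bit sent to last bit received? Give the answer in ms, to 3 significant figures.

2.20 ms

Per-hop transmission t_tx = L/R = 4848/139000000 = 0.0348777 ms.
Per-hop propagation t_prop = 8.34/300000000 = 2.78e-05 ms.
Pipeline fill: first packet needs 3·t_tx to clear all hops; remaining 60 packets each add one t_tx.
Total = (3+61-1)·t_tx + 3·t_prop = 63·0.0348777 + 3·2.78e-05 = 2.20 ms.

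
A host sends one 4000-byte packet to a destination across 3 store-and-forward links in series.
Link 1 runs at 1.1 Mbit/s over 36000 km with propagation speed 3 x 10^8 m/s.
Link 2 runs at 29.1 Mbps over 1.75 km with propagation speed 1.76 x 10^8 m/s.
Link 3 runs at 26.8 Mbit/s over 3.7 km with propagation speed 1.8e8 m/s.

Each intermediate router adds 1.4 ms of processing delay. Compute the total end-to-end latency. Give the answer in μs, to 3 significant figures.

154000 μs

L = 4000 × 8 = 32000 bits.
Transmission delays (L/R per hop): 29090.9, 1099.66, 1194.03 μs; sum = 31384.6 μs.
Propagation delays (d/s per hop): 120000, 9.94318, 20.5556 μs; sum = 120030 μs.
Processing at 2 router(s): 2 × 1.4 ms = 2800 μs.
End-to-end = 154000 μs.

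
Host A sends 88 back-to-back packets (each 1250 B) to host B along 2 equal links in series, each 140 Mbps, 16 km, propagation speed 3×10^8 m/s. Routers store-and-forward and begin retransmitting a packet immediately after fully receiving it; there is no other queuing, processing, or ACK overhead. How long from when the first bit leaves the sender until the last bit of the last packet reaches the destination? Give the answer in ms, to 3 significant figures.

6.46 ms

Per-hop transmission t_tx = L/R = 10000/140000000 = 0.0714286 ms.
Per-hop propagation t_prop = 16000/300000000 = 0.0533333 ms.
Pipeline fill: first packet needs 2·t_tx to clear all hops; remaining 87 packets each add one t_tx.
Total = (2+88-1)·t_tx + 2·t_prop = 89·0.0714286 + 2·0.0533333 = 6.46 ms.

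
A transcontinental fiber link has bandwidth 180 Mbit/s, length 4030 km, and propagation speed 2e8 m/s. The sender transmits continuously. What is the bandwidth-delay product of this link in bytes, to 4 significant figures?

Propagation delay = 4030000 / 200000000 = 0.02015 s.
BDP = R × t_prop = 180000000 × 0.02015 = 3627000 bits.
In bytes: 3627000/8 = 453400 bytes.

453400 bytes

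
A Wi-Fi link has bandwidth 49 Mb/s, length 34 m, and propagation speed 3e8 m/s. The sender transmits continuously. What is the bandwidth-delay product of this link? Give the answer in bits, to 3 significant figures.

5.55 bits

Propagation delay = 34 / 300000000 = 1.13333e-07 s.
BDP = R × t_prop = 49000000 × 1.13333e-07 = 5.55333 bits.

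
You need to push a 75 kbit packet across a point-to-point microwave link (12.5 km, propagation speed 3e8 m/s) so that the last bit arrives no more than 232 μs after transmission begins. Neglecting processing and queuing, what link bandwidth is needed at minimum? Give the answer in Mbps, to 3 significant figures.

394 Mbps

Propagation delay = 12500 / 300000000 = 41.6667 μs.
Transmission budget = 232 − 41.6667 = 190.333 μs.
R ≥ L / t_tx = 75000 bits / 0.000190333 s = 394 Mbps.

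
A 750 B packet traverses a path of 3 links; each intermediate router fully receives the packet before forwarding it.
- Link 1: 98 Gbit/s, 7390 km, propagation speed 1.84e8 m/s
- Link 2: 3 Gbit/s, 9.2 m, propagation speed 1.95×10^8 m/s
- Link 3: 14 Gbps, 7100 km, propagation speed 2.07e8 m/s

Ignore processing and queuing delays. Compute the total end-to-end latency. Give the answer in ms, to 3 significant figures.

L = 750 × 8 = 6000 bits.
Transmission delays (L/R per hop): 6.12245e-05, 0.002, 0.000428571 ms; sum = 0.0024898 ms.
Propagation delays (d/s per hop): 40.163, 4.71795e-05, 34.2995 ms; sum = 74.4626 ms.
End-to-end = 74.5 ms.

74.5 ms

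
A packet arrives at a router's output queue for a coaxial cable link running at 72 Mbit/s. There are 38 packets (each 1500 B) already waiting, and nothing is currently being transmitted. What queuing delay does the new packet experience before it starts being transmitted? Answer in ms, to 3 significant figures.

Each queued packet: L/R = 12000/72000000 = 0.166667 ms.
38 queued → 6.33333 ms.
Queuing delay = 6.33 ms.

6.33 ms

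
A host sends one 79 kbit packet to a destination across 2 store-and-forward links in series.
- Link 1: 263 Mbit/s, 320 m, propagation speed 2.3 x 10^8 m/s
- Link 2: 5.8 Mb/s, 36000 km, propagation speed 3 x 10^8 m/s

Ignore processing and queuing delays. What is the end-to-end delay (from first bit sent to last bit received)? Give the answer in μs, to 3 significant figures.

134000 μs

L = 79000 bits.
Transmission delays (L/R per hop): 300.38, 13620.7 μs; sum = 13921.1 μs.
Propagation delays (d/s per hop): 1.3913, 120000 μs; sum = 120001 μs.
End-to-end = 134000 μs.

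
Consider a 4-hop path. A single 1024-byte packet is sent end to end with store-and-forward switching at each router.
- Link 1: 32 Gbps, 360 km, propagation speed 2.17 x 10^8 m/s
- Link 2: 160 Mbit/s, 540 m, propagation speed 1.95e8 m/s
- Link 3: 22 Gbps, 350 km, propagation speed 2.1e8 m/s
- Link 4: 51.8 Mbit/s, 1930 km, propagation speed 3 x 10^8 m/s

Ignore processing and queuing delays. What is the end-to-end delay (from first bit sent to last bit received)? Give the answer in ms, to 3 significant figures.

L = 1024 × 8 = 8192 bits.
Transmission delays (L/R per hop): 0.000256, 0.0512, 0.000372364, 0.158147 ms; sum = 0.209975 ms.
Propagation delays (d/s per hop): 1.65899, 0.00276923, 1.66667, 6.43333 ms; sum = 9.76176 ms.
End-to-end = 9.97 ms.

9.97 ms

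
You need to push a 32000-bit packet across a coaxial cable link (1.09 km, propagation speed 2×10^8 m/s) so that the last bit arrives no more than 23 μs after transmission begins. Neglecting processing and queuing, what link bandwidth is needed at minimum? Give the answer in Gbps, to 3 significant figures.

Propagation delay = 1090 / 200000000 = 5.45 μs.
Transmission budget = 23 − 5.45 = 17.55 μs.
R ≥ L / t_tx = 32000 bits / 1.755e-05 s = 1.82 Gbps.

1.82 Gbps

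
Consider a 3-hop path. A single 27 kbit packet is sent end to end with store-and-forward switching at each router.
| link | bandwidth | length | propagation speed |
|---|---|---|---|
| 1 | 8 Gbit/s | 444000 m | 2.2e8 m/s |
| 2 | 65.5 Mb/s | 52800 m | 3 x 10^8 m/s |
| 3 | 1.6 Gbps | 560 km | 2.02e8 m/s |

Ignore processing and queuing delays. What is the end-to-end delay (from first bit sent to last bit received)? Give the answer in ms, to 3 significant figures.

L = 27000 bits.
Transmission delays (L/R per hop): 0.003375, 0.412214, 0.016875 ms; sum = 0.432464 ms.
Propagation delays (d/s per hop): 2.01818, 0.176, 2.77228 ms; sum = 4.96646 ms.
End-to-end = 5.40 ms.

5.40 ms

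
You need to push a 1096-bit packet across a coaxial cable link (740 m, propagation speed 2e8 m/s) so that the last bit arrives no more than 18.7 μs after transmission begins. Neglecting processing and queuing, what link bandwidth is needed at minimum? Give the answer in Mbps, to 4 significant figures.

Propagation delay = 740 / 200000000 = 3.7 μs.
Transmission budget = 18.7 − 3.7 = 15 μs.
R ≥ L / t_tx = 1096 bits / 1.5e-05 s = 73.07 Mbps.

73.07 Mbps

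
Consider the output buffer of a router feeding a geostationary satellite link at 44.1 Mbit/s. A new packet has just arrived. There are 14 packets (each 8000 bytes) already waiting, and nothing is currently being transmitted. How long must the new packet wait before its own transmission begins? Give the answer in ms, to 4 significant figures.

Each queued packet: L/R = 64000/44100000 = 1.45125 ms.
14 queued → 20.3175 ms.
Queuing delay = 20.32 ms.

20.32 ms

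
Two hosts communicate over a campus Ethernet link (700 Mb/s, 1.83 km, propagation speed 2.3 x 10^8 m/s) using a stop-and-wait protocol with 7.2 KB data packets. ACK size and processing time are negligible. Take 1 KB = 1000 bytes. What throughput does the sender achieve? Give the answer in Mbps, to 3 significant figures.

t_tx = L/R = 57600/700000000 = 8.22857e-05 s.
t_prop = 1830/2.3e+08 = 7.95652e-06 s; RTT = 1.5913e-05 s.
Cycle = t_tx + RTT = 9.81988e-05 s.
Throughput = L / cycle = 57600 / 9.81988e-05 = 587 Mbps.

587 Mbps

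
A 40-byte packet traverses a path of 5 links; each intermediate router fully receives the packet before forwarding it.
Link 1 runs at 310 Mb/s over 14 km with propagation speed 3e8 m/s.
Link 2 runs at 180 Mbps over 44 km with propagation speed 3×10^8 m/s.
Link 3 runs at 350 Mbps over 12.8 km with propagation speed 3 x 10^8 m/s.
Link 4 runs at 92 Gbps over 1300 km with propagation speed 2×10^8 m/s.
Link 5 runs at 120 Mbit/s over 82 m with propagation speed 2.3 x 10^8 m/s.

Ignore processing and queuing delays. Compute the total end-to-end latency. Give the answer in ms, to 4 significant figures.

L = 40 × 8 = 320 bits.
Transmission delays (L/R per hop): 0.00103226, 0.00177778, 0.000914286, 3.47826e-06, 0.00266667 ms; sum = 0.00639447 ms.
Propagation delays (d/s per hop): 0.0466667, 0.146667, 0.0426667, 6.5, 0.000356522 ms; sum = 6.73636 ms.
End-to-end = 6.743 ms.

6.743 ms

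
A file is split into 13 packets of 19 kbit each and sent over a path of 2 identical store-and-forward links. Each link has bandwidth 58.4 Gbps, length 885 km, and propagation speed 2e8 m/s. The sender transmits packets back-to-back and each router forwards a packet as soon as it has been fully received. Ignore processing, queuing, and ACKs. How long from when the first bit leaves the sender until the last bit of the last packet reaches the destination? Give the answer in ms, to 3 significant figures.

Per-hop transmission t_tx = L/R = 19000/58400000000 = 0.000325342 ms.
Per-hop propagation t_prop = 885000/200000000 = 4.425 ms.
Pipeline fill: first packet needs 2·t_tx to clear all hops; remaining 12 packets each add one t_tx.
Total = (2+13-1)·t_tx + 2·t_prop = 14·0.000325342 + 2·4.425 = 8.85 ms.

8.85 ms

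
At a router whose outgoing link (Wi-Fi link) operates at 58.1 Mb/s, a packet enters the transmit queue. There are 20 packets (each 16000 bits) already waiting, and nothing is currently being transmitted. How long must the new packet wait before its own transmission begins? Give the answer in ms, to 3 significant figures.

5.51 ms

Each queued packet: L/R = 16000/58100000 = 0.275387 ms.
20 queued → 5.50775 ms.
Queuing delay = 5.51 ms.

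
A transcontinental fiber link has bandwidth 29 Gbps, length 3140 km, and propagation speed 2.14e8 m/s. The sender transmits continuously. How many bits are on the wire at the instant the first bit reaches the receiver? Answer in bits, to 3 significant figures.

426000000 bits

Propagation delay = 3140000 / 214000000 = 0.0146729 s.
BDP = R × t_prop = 29000000000 × 0.0146729 = 425514000 bits.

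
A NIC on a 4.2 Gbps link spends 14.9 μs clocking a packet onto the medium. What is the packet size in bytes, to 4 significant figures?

7823 bytes

L = R × t_tx = 4200000000 b/s × 1.49e-05 s = 62580 bits.
In bytes: 62580 / 8 = 7823 bytes.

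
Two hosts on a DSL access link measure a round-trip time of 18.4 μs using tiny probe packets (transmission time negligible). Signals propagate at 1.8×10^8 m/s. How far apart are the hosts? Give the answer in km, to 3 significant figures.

One-way propagation = RTT/2 = 9.2 μs.
d = s × t = 180000000 × 9.2e-06 = 1.66 km.

1.66 km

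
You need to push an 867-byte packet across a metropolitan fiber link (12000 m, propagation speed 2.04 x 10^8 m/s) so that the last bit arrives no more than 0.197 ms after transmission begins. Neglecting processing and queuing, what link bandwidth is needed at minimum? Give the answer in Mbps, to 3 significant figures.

50.2 Mbps

L = 6936 bits.
Propagation delay = 12000 / 204000000 = 0.0588235 ms.
Transmission budget = 0.197 − 0.0588235 = 0.138176 ms.
R ≥ L / t_tx = 6936 bits / 0.000138176 s = 50.2 Mbps.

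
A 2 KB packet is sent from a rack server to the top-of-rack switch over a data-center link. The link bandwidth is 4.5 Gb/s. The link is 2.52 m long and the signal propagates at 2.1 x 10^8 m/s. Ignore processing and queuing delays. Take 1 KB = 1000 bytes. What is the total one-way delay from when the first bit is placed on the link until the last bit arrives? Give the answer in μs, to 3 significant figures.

3.57 μs

L = 16000 bits.
Transmission delay = L/R = 16000 / 4500000000 = 3.55556 μs.
Propagation delay = d/s = 2.52 m / 210000000 m/s = 0.012 μs.
Total = 3.57 μs.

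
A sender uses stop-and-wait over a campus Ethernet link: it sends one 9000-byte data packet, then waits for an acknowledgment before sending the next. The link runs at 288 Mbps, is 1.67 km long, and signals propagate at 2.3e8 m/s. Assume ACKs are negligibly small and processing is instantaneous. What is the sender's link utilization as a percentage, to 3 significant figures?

t_tx = L/R = 72000/288000000 = 0.00025 s.
t_prop = 1670/2.3e+08 = 7.26087e-06 s; RTT = 1.45217e-05 s.
Cycle = t_tx + RTT = 0.000264522 s.
Utilization = t_tx / cycle = 0.00025/0.000264522 = 94.5 %.

94.5 %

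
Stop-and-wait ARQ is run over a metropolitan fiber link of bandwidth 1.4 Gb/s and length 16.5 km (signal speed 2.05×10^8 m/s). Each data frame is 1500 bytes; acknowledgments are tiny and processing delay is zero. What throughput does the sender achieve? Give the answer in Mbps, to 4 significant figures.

t_tx = L/R = 12000/1400000000 = 8.57143e-06 s.
t_prop = 16500/2.05e+08 = 8.04878e-05 s; RTT = 0.000160976 s.
Cycle = t_tx + RTT = 0.000169547 s.
Throughput = L / cycle = 12000 / 0.000169547 = 70.78 Mbps.

70.78 Mbps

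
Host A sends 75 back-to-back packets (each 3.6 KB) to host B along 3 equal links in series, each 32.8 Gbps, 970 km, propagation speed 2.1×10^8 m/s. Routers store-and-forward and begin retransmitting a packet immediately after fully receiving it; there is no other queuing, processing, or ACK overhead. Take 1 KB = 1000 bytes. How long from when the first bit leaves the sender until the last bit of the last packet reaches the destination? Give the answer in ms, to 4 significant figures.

Per-hop transmission t_tx = L/R = 28800/3.28e+10 = 0.000878049 ms.
Per-hop propagation t_prop = 970000/210000000 = 4.61905 ms.
Pipeline fill: first packet needs 3·t_tx to clear all hops; remaining 74 packets each add one t_tx.
Total = (3+75-1)·t_tx + 3·t_prop = 77·0.000878049 + 3·4.61905 = 13.92 ms.

13.92 ms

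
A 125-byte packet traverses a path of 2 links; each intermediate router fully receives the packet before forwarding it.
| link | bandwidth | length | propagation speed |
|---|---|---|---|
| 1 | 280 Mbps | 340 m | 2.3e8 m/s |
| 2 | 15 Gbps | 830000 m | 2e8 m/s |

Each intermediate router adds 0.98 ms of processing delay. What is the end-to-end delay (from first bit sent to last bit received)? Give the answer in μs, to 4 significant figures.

L = 125 × 8 = 1000 bits.
Transmission delays (L/R per hop): 3.57143, 0.0666667 μs; sum = 3.6381 μs.
Propagation delays (d/s per hop): 1.47826, 4150 μs; sum = 4151.48 μs.
Processing at 1 router(s): 1 × 0.98 ms = 980 μs.
End-to-end = 5135 μs.

5135 μs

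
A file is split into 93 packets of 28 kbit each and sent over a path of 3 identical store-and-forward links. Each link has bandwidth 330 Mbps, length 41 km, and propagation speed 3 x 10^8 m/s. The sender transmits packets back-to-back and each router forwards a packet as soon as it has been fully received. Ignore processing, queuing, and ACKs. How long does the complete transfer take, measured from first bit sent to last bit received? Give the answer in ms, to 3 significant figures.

Per-hop transmission t_tx = L/R = 28000/330000000 = 0.0848485 ms.
Per-hop propagation t_prop = 41000/300000000 = 0.136667 ms.
Pipeline fill: first packet needs 3·t_tx to clear all hops; remaining 92 packets each add one t_tx.
Total = (3+93-1)·t_tx + 3·t_prop = 95·0.0848485 + 3·0.136667 = 8.47 ms.

8.47 ms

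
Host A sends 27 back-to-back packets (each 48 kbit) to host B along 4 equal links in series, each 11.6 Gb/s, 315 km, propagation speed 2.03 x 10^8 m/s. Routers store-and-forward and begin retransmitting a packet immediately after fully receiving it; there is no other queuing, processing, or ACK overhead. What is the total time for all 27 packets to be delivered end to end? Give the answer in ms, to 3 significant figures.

6.33 ms

Per-hop transmission t_tx = L/R = 48000/11600000000 = 0.00413793 ms.
Per-hop propagation t_prop = 315000/2.03e+08 = 1.55172 ms.
Pipeline fill: first packet needs 4·t_tx to clear all hops; remaining 26 packets each add one t_tx.
Total = (4+27-1)·t_tx + 4·t_prop = 30·0.00413793 + 4·1.55172 = 6.33 ms.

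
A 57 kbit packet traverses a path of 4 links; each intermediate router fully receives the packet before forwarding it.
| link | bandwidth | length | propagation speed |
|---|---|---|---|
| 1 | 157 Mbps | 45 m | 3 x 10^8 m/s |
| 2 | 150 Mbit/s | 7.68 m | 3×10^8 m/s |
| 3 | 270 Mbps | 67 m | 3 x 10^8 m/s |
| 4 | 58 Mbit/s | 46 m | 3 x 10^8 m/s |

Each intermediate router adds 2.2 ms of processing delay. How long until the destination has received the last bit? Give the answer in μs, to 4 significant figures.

8537 μs

L = 57000 bits.
Transmission delays (L/R per hop): 363.057, 380, 211.111, 982.759 μs; sum = 1936.93 μs.
Propagation delays (d/s per hop): 0.15, 0.0256, 0.223333, 0.153333 μs; sum = 0.552267 μs.
Processing at 3 router(s): 3 × 2.2 ms = 6600 μs.
End-to-end = 8537 μs.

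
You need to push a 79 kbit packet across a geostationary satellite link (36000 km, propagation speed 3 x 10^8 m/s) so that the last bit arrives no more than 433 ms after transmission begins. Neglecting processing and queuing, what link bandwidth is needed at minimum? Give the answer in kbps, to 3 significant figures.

252 kbps

Propagation delay = 36000000 / 300000000 = 120 ms.
Transmission budget = 433 − 120 = 313 ms.
R ≥ L / t_tx = 79000 bits / 0.313 s = 252 kbps.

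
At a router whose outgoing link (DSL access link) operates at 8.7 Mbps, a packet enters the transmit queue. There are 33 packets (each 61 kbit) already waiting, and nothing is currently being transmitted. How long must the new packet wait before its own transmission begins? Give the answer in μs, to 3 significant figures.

Each queued packet: L/R = 61000/8700000 = 7011.49 μs.
33 queued → 231379 μs.
Queuing delay = 231000 μs.

231000 μs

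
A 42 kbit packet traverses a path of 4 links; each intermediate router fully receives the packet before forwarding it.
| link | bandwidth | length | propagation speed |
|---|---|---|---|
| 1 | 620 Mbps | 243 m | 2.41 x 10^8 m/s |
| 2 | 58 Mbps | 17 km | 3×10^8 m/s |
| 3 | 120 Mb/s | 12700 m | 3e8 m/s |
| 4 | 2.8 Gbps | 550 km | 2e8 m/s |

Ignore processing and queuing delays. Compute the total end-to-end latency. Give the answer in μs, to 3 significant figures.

L = 42000 bits.
Transmission delays (L/R per hop): 67.7419, 724.138, 350, 15 μs; sum = 1156.88 μs.
Propagation delays (d/s per hop): 1.0083, 56.6667, 42.3333, 2750 μs; sum = 2850.01 μs.
End-to-end = 4010 μs.

4010 μs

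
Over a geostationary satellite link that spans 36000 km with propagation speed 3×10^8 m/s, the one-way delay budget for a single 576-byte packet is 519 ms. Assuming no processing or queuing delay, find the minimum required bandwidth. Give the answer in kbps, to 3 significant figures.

11.5 kbps

L = 4608 bits.
Propagation delay = 36000000 / 300000000 = 120 ms.
Transmission budget = 519 − 120 = 399 ms.
R ≥ L / t_tx = 4608 bits / 0.399 s = 11.5 kbps.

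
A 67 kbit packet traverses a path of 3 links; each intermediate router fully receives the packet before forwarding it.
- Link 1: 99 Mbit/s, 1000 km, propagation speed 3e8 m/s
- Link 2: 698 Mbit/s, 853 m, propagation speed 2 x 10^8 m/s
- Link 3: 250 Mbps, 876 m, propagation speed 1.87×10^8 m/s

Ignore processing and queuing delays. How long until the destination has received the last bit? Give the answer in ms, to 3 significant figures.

L = 67000 bits.
Transmission delays (L/R per hop): 0.676768, 0.0959885, 0.268 ms; sum = 1.04076 ms.
Propagation delays (d/s per hop): 3.33333, 0.004265, 0.00468449 ms; sum = 3.34228 ms.
End-to-end = 4.38 ms.

4.38 ms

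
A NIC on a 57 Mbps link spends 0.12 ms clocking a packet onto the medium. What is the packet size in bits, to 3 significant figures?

6840 bits

L = R × t_tx = 57000000 b/s × 0.00012 s = 6840 bits.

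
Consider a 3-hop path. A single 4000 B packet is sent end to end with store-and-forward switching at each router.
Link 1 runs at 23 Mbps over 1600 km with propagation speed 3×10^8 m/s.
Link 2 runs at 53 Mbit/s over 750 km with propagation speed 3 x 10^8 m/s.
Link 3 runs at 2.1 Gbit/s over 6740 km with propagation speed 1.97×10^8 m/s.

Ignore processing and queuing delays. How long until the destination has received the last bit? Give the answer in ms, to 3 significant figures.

44.1 ms

L = 4000 × 8 = 32000 bits.
Transmission delays (L/R per hop): 1.3913, 0.603774, 0.0152381 ms; sum = 2.01032 ms.
Propagation delays (d/s per hop): 5.33333, 2.5, 34.2132 ms; sum = 42.0465 ms.
End-to-end = 44.1 ms.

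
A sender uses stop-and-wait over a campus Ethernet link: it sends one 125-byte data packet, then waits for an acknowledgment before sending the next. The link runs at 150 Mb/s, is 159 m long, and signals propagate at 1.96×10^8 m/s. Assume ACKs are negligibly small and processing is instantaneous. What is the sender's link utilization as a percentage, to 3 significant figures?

t_tx = L/R = 1000/150000000 = 6.66667e-06 s.
t_prop = 159/196000000 = 8.11224e-07 s; RTT = 1.62245e-06 s.
Cycle = t_tx + RTT = 8.28912e-06 s.
Utilization = t_tx / cycle = 6.66667e-06/8.28912e-06 = 80.4 %.

80.4 %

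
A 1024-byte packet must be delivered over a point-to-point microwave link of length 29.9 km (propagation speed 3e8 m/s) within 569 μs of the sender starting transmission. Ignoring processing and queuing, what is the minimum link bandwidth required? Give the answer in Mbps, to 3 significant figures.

L = 8192 bits.
Propagation delay = 29900 / 300000000 = 99.6667 μs.
Transmission budget = 569 − 99.6667 = 469.333 μs.
R ≥ L / t_tx = 8192 bits / 0.000469333 s = 17.5 Mbps.

17.5 Mbps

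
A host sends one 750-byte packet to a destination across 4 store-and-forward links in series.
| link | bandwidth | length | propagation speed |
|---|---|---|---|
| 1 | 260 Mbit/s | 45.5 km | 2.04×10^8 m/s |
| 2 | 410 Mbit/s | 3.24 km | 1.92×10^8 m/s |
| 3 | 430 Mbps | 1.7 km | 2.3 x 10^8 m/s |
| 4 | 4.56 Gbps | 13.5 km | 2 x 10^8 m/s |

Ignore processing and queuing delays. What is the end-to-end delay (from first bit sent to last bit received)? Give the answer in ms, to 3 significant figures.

L = 750 × 8 = 6000 bits.
Transmission delays (L/R per hop): 0.0230769, 0.0146341, 0.0139535, 0.00131579 ms; sum = 0.0529803 ms.
Propagation delays (d/s per hop): 0.223039, 0.016875, 0.0073913, 0.0675 ms; sum = 0.314806 ms.
End-to-end = 0.368 ms.

0.368 ms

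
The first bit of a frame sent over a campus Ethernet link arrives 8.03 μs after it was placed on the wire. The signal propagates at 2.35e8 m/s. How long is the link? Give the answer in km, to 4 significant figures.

d = s × t_prop = 235000000 × 8.03e-06 = 1.887 km.

1.887 km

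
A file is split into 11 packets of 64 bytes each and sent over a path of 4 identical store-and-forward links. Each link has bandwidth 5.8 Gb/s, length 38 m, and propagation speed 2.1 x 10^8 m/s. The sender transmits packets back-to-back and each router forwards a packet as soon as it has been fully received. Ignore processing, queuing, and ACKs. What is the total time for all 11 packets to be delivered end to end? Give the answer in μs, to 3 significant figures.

1.96 μs

Per-hop transmission t_tx = L/R = 512/5800000000 = 0.0882759 μs.
Per-hop propagation t_prop = 38/210000000 = 0.180952 μs.
Pipeline fill: first packet needs 4·t_tx to clear all hops; remaining 10 packets each add one t_tx.
Total = (4+11-1)·t_tx + 4·t_prop = 14·0.0882759 + 4·0.180952 = 1.96 μs.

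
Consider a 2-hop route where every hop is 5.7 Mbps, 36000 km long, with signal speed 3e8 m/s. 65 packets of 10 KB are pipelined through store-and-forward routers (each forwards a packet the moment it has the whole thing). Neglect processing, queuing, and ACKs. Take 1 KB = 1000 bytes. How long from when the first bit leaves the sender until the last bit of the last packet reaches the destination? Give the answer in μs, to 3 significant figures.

1170000 μs

Per-hop transmission t_tx = L/R = 80000/5700000 = 14035.1 μs.
Per-hop propagation t_prop = 36000000/300000000 = 120000 μs.
Pipeline fill: first packet needs 2·t_tx to clear all hops; remaining 64 packets each add one t_tx.
Total = (2+65-1)·t_tx + 2·t_prop = 66·14035.1 + 2·120000 = 1170000 μs.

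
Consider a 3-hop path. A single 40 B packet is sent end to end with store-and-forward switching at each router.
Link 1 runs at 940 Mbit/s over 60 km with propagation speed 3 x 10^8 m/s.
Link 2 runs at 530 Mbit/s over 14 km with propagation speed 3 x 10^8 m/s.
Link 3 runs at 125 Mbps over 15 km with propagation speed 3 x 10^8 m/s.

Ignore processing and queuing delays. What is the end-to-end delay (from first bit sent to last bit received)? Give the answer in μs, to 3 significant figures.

L = 40 × 8 = 320 bits.
Transmission delays (L/R per hop): 0.340426, 0.603774, 2.56 μs; sum = 3.5042 μs.
Propagation delays (d/s per hop): 200, 46.6667, 50 μs; sum = 296.667 μs.
End-to-end = 300 μs.

300 μs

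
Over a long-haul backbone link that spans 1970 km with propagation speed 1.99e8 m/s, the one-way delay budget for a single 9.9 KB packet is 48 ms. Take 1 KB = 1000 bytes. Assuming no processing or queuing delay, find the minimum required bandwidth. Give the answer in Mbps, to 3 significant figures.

2.08 Mbps

L = 79200 bits.
Propagation delay = 1970000 / 199000000 = 9.8995 ms.
Transmission budget = 48 − 9.8995 = 38.1005 ms.
R ≥ L / t_tx = 79200 bits / 0.0381005 s = 2.08 Mbps.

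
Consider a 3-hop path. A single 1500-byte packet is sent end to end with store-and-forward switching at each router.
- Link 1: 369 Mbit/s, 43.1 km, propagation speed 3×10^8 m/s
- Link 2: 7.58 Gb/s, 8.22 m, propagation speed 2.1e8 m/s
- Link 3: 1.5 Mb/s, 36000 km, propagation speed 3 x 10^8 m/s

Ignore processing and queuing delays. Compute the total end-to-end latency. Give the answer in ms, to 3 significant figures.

128 ms

L = 1500 × 8 = 12000 bits.
Transmission delays (L/R per hop): 0.0325203, 0.00158311, 8 ms; sum = 8.0341 ms.
Propagation delays (d/s per hop): 0.143667, 3.91429e-05, 120 ms; sum = 120.144 ms.
End-to-end = 128 ms.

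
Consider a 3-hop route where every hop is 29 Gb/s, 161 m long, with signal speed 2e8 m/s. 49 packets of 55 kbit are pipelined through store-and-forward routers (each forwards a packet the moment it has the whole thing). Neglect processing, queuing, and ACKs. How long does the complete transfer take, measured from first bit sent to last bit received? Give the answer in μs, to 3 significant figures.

Per-hop transmission t_tx = L/R = 55000/29000000000 = 1.89655 μs.
Per-hop propagation t_prop = 161/200000000 = 0.805 μs.
Pipeline fill: first packet needs 3·t_tx to clear all hops; remaining 48 packets each add one t_tx.
Total = (3+49-1)·t_tx + 3·t_prop = 51·1.89655 + 3·0.805 = 99.1 μs.

99.1 μs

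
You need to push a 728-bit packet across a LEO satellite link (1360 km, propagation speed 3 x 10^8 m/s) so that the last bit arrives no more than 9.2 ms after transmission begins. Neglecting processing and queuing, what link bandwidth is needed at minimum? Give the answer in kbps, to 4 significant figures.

Propagation delay = 1360000 / 300000000 = 4.53333 ms.
Transmission budget = 9.2 − 4.53333 = 4.66667 ms.
R ≥ L / t_tx = 728 bits / 0.00466667 s = 156.0 kbps.

156.0 kbps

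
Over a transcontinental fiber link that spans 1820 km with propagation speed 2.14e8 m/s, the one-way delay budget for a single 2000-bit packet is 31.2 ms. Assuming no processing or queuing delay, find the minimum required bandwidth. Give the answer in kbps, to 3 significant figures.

Propagation delay = 1820000 / 214000000 = 8.50467 ms.
Transmission budget = 31.2 − 8.50467 = 22.6953 ms.
R ≥ L / t_tx = 2000 bits / 0.0226953 s = 88.1 kbps.

88.1 kbps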